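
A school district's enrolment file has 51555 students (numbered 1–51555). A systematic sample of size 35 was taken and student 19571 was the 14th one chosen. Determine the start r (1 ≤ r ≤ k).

422

k = 51555/35 = 1473
r = 19571 − (14−1)×1473 = 19571 − 19149 = 422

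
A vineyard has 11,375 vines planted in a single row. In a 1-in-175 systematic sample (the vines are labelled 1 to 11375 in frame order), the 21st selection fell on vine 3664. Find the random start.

k = 175
r = 3664 − (21−1)×175 = 3664 − 3500 = 164

164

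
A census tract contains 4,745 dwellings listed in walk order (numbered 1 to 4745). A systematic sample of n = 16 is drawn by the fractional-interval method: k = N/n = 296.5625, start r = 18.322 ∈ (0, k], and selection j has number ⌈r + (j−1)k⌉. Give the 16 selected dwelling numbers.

19, 315, 612, 909, 1205, 1502, 1798, 2095, 2391, 2688, 2984, 3281, 3578, 3874, 4171, 4467

j=1: r + 0k = 18.322 → ⌈·⌉ = 19
j=2: r + 1k = 314.8845 → ⌈·⌉ = 315
j=3: r + 2k = 611.447 → ⌈·⌉ = 612
j=4: r + 3k = 908.0095 → ⌈·⌉ = 909
j=5: r + 4k = 1204.572 → ⌈·⌉ = 1205
j=6: r + 5k = 1501.1345 → ⌈·⌉ = 1502
j=7: r + 6k = 1797.697 → ⌈·⌉ = 1798
j=8: r + 7k = 2094.2595 → ⌈·⌉ = 2095
j=9: r + 8k = 2390.822 → ⌈·⌉ = 2391
j=10: r + 9k = 2687.3845 → ⌈·⌉ = 2688
j=11: r + 10k = 2983.947 → ⌈·⌉ = 2984
j=12: r + 11k = 3280.5095 → ⌈·⌉ = 3281
j=13: r + 12k = 3577.072 → ⌈·⌉ = 3578
j=14: r + 13k = 3873.6345 → ⌈·⌉ = 3874
j=15: r + 14k = 4170.197 → ⌈·⌉ = 4171
j=16: r + 15k = 4466.7595 → ⌈·⌉ = 4467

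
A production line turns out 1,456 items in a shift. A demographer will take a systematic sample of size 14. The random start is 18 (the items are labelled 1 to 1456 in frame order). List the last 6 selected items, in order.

k = N/n = 1456/14 = 104
9th selection = 18 + 8×104 = 850
10th: 850 + 104 = 954
11th: 954 + 104 = 1058
12th: 1058 + 104 = 1162
13th: 1162 + 104 = 1266
14th: 1266 + 104 = 1370

850, 954, 1058, 1162, 1266, 1370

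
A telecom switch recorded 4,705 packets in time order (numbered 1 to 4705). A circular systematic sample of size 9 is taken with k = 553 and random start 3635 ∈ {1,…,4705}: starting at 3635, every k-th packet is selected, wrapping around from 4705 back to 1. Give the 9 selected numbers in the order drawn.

Selection 1: 3635
Selection 2: 3635 + 553 = 4188
Selection 3: 4188 + 553 = 4741 → 4741 − 4705 = 36
Selection 4: 36 + 553 = 589
Selection 5: 589 + 553 = 1142
Selection 6: 1142 + 553 = 1695
Selection 7: 1695 + 553 = 2248
Selection 8: 2248 + 553 = 2801
Selection 9: 2801 + 553 = 3354

3635, 4188, 36, 589, 1142, 1695, 2248, 2801, 3354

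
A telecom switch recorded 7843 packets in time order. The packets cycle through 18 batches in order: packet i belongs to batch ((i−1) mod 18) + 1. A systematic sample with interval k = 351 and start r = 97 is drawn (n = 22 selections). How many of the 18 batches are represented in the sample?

Consecutive selections differ by k = 351, so their batch numbers differ by 351 mod 18 = 9.
gcd(351, 18) = 9, so the sample visits 18/9 = 2 distinct residues mod 18.
Start 97 is batch 7; the batches hit are 7, 16.

2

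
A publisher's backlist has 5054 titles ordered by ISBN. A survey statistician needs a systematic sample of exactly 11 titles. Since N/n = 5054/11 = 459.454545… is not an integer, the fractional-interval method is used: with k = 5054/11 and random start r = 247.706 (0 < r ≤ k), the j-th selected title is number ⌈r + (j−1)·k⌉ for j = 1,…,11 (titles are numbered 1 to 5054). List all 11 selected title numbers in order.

248, 708, 1167, 1627, 2086, 2545, 3005, 3464, 3924, 4383, 4843

j=1: r + 0k = 247.706 → ⌈·⌉ = 248
j=2: r + 1k = 707.160545… → ⌈·⌉ = 708
j=3: r + 2k = 1166.615090… → ⌈·⌉ = 1167
j=4: r + 3k = 1626.069636… → ⌈·⌉ = 1627
j=5: r + 4k = 2085.524181… → ⌈·⌉ = 2086
j=6: r + 5k = 2544.978727… → ⌈·⌉ = 2545
j=7: r + 6k = 3004.433272… → ⌈·⌉ = 3005
j=8: r + 7k = 3463.887818… → ⌈·⌉ = 3464
j=9: r + 8k = 3923.342363… → ⌈·⌉ = 3924
j=10: r + 9k = 4382.796909… → ⌈·⌉ = 4383
j=11: r + 10k = 4842.251454… → ⌈·⌉ = 4843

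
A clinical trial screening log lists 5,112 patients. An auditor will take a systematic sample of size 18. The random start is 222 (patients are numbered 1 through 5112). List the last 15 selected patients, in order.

k = N/n = 5112/18 = 284
4th selection = 222 + 3×284 = 1074
5th: 1074 + 284 = 1358
6th: 1358 + 284 = 1642
7th: 1642 + 284 = 1926
8th: 1926 + 284 = 2210
9th: 2210 + 284 = 2494
10th: 2494 + 284 = 2778
11th: 2778 + 284 = 3062
12th: 3062 + 284 = 3346
13th: 3346 + 284 = 3630
14th: 3630 + 284 = 3914
15th: 3914 + 284 = 4198
16th: 4198 + 284 = 4482
17th: 4482 + 284 = 4766
18th: 4766 + 284 = 5050

1074, 1358, 1642, 1926, 2210, 2494, 2778, 3062, 3346, 3630, 3914, 4198, 4482, 4766, 5050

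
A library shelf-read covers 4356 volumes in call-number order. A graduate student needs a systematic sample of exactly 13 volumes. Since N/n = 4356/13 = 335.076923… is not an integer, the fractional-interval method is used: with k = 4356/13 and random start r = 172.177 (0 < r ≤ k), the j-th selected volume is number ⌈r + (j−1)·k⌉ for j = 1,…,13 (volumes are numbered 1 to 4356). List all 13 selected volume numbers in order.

j=1: r + 0k = 172.177 → ⌈·⌉ = 173
j=2: r + 1k = 507.253923… → ⌈·⌉ = 508
j=3: r + 2k = 842.330846… → ⌈·⌉ = 843
j=4: r + 3k = 1177.407769… → ⌈·⌉ = 1178
j=5: r + 4k = 1512.484692… → ⌈·⌉ = 1513
j=6: r + 5k = 1847.561615… → ⌈·⌉ = 1848
j=7: r + 6k = 2182.638538… → ⌈·⌉ = 2183
j=8: r + 7k = 2517.715461… → ⌈·⌉ = 2518
j=9: r + 8k = 2852.792384… → ⌈·⌉ = 2853
j=10: r + 9k = 3187.869307… → ⌈·⌉ = 3188
j=11: r + 10k = 3522.946230… → ⌈·⌉ = 3523
j=12: r + 11k = 3858.023153… → ⌈·⌉ = 3859
j=13: r + 12k = 4193.100076… → ⌈·⌉ = 4194

173, 508, 843, 1178, 1513, 1848, 2183, 2518, 2853, 3188, 3523, 3859, 4194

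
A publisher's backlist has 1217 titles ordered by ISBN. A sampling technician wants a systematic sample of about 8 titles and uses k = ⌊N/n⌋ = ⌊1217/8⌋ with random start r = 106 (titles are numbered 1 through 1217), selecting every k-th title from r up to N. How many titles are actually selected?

k = ⌊1217/8⌋ = 152
Achieved size = ⌊(1217 − 106)/152⌋ + 1 = ⌊1111/152⌋ + 1 = 7 + 1 = 8
(last selection: 106 + 7×152 = 1170 ≤ 1217; next would be 1322 > 1217)

8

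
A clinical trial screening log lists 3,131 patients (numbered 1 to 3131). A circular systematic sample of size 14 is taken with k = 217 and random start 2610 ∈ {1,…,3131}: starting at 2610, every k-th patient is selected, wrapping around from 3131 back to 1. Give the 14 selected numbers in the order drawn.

2610, 2827, 3044, 130, 347, 564, 781, 998, 1215, 1432, 1649, 1866, 2083, 2300

Selection 1: 2610
Selection 2: 2610 + 217 = 2827
Selection 3: 2827 + 217 = 3044
Selection 4: 3044 + 217 = 3261 → 3261 − 3131 = 130
Selection 5: 130 + 217 = 347
Selection 6: 347 + 217 = 564
Selection 7: 564 + 217 = 781
Selection 8: 781 + 217 = 998
Selection 9: 998 + 217 = 1215
Selection 10: 1215 + 217 = 1432
Selection 11: 1432 + 217 = 1649
Selection 12: 1649 + 217 = 1866
Selection 13: 1866 + 217 = 2083
Selection 14: 2083 + 217 = 2300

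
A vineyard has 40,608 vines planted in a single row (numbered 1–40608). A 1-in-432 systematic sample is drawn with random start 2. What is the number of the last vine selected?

k = 432
94th selection = r + (94−1)·k = 2 + 93×432 = 2 + 40176 = 40178

40178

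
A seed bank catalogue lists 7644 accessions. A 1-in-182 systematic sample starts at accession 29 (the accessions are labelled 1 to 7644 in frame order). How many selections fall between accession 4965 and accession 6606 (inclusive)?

k = 182
First selection ≥ 4965: 29 + ⌈(4965−29)/182⌉·182 = 29 + 28×182 = 5125
Last selection ≤ 6606: 29 + ⌊(6606−29)/182⌋·182 = 29 + 36×182 = 6581
Count = 36 − 28 + 1 = 9

9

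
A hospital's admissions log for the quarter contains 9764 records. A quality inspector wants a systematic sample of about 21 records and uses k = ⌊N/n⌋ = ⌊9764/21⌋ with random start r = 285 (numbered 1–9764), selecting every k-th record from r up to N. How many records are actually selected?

k = ⌊9764/21⌋ = 464
Achieved size = ⌊(9764 − 285)/464⌋ + 1 = ⌊9479/464⌋ + 1 = 20 + 1 = 21
(last selection: 285 + 20×464 = 9565 ≤ 9764; next would be 10029 > 9764)

21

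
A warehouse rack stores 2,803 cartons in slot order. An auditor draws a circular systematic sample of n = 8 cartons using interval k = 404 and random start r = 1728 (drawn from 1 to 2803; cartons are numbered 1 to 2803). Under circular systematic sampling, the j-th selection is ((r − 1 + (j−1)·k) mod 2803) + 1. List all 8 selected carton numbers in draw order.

Selection 1: 1728
Selection 2: 1728 + 404 = 2132
Selection 3: 2132 + 404 = 2536
Selection 4: 2536 + 404 = 2940 → 2940 − 2803 = 137
Selection 5: 137 + 404 = 541
Selection 6: 541 + 404 = 945
Selection 7: 945 + 404 = 1349
Selection 8: 1349 + 404 = 1753

1728, 2132, 2536, 137, 541, 945, 1349, 1753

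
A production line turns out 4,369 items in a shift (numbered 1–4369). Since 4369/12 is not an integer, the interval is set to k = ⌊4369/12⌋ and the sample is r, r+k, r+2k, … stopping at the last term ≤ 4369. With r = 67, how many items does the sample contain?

k = ⌊4369/12⌋ = 364
Achieved size = ⌊(4369 − 67)/364⌋ + 1 = ⌊4302/364⌋ + 1 = 11 + 1 = 12
(last selection: 67 + 11×364 = 4071 ≤ 4369; next would be 4435 > 4369)

12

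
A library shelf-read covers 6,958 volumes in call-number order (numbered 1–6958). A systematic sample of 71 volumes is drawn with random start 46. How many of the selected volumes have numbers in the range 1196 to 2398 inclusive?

k = 6958/71 = 98
First selection ≥ 1196: 46 + ⌈(1196−46)/98⌉·98 = 46 + 12×98 = 1222
Last selection ≤ 2398: 46 + ⌊(2398−46)/98⌋·98 = 46 + 24×98 = 2398
Count = 24 − 12 + 1 = 13

13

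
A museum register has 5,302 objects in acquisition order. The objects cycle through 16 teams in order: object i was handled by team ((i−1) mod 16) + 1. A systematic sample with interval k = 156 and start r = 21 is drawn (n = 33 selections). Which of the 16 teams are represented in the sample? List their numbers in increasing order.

1, 5, 9, 13

Consecutive selections differ by k = 156, so their team numbers differ by 156 mod 16 = 12.
gcd(156, 16) = 4, so the sample visits 16/4 = 4 distinct residues mod 16.
Start 21 is team 5; the teams hit are 1, 5, 9, 13.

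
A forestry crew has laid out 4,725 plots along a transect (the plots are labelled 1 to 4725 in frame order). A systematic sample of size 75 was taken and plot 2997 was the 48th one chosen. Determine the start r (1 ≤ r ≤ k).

36

k = 4725/75 = 63
r = 2997 − (48−1)×63 = 2997 − 2961 = 36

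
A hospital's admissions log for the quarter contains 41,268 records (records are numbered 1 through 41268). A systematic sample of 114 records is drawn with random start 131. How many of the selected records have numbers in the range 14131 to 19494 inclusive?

15

k = 41268/114 = 362
First selection ≥ 14131: 131 + ⌈(14131−131)/362⌉·362 = 131 + 39×362 = 14249
Last selection ≤ 19494: 131 + ⌊(19494−131)/362⌋·362 = 131 + 53×362 = 19317
Count = 53 − 39 + 1 = 15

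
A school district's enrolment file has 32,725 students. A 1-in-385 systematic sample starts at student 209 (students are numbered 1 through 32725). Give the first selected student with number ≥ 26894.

27159

k = 385
Steps past start: ⌈(26894 − 209)/385⌉ = ⌈26685/385⌉ = 70
Selected student: 209 + 70×385 = 27159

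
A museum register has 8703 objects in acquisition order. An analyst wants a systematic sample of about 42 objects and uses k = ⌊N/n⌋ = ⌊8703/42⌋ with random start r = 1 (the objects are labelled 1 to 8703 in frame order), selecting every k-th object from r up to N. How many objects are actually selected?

43

k = ⌊8703/42⌋ = 207
Achieved size = ⌊(8703 − 1)/207⌋ + 1 = ⌊8702/207⌋ + 1 = 42 + 1 = 43
(last selection: 1 + 42×207 = 8695 ≤ 8703; next would be 8902 > 8703)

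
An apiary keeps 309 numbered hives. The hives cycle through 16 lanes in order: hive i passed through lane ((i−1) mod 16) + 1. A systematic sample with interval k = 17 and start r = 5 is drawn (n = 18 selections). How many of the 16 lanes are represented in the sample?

Consecutive selections differ by k = 17, so their lane numbers differ by 17 mod 16 = 1.
gcd(17, 16) = 1, so the sample visits 16/1 = 16 distinct residues mod 16.
Start 5 is lane 5; the lanes hit are 1, 2, 3, 4, 5, 6, 7, 8, 9, 10, 11, 12, 13, 14, 15, 16.

16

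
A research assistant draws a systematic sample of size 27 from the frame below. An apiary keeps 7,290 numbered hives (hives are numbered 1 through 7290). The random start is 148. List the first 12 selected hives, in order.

k = N/n = 7290/27 = 270
hive 1: 148
hive 2: 148 + 270 = 418
hive 3: 418 + 270 = 688
hive 4: 688 + 270 = 958
hive 5: 958 + 270 = 1228
hive 6: 1228 + 270 = 1498
hive 7: 1498 + 270 = 1768
hive 8: 1768 + 270 = 2038
hive 9: 2038 + 270 = 2308
hive 10: 2308 + 270 = 2578
hive 11: 2578 + 270 = 2848
hive 12: 2848 + 270 = 3118

148, 418, 688, 958, 1228, 1498, 1768, 2038, 2308, 2578, 2848, 3118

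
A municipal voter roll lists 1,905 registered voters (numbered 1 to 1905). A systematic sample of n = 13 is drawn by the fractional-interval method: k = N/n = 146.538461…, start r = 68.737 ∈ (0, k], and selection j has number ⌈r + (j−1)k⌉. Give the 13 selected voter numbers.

j=1: r + 0k = 68.737 → ⌈·⌉ = 69
j=2: r + 1k = 215.275461… → ⌈·⌉ = 216
j=3: r + 2k = 361.813923… → ⌈·⌉ = 362
j=4: r + 3k = 508.352384… → ⌈·⌉ = 509
j=5: r + 4k = 654.890846… → ⌈·⌉ = 655
j=6: r + 5k = 801.429307… → ⌈·⌉ = 802
j=7: r + 6k = 947.967769… → ⌈·⌉ = 948
j=8: r + 7k = 1094.506230… → ⌈·⌉ = 1095
j=9: r + 8k = 1241.044692… → ⌈·⌉ = 1242
j=10: r + 9k = 1387.583153… → ⌈·⌉ = 1388
j=11: r + 10k = 1534.121615… → ⌈·⌉ = 1535
j=12: r + 11k = 1680.660076… → ⌈·⌉ = 1681
j=13: r + 12k = 1827.198538… → ⌈·⌉ = 1828

69, 216, 362, 509, 655, 802, 948, 1095, 1242, 1388, 1535, 1681, 1828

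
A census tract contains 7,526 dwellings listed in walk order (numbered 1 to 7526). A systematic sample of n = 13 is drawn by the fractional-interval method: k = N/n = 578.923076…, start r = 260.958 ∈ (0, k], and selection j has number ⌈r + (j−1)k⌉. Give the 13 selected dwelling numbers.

261, 840, 1419, 1998, 2577, 3156, 3735, 4314, 4893, 5472, 6051, 6630, 7209

j=1: r + 0k = 260.958 → ⌈·⌉ = 261
j=2: r + 1k = 839.881076… → ⌈·⌉ = 840
j=3: r + 2k = 1418.804153… → ⌈·⌉ = 1419
j=4: r + 3k = 1997.727230… → ⌈·⌉ = 1998
j=5: r + 4k = 2576.650307… → ⌈·⌉ = 2577
j=6: r + 5k = 3155.573384… → ⌈·⌉ = 3156
j=7: r + 6k = 3734.496461… → ⌈·⌉ = 3735
j=8: r + 7k = 4313.419538… → ⌈·⌉ = 4314
j=9: r + 8k = 4892.342615… → ⌈·⌉ = 4893
j=10: r + 9k = 5471.265692… → ⌈·⌉ = 5472
j=11: r + 10k = 6050.188769… → ⌈·⌉ = 6051
j=12: r + 11k = 6629.111846… → ⌈·⌉ = 6630
j=13: r + 12k = 7208.034923… → ⌈·⌉ = 7209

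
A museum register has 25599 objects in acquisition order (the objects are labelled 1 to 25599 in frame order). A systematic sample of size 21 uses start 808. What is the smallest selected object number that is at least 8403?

k = 25599/21 = 1219
Steps past start: ⌈(8403 − 808)/1219⌉ = ⌈7595/1219⌉ = 7
Selected object: 808 + 7×1219 = 9341

9341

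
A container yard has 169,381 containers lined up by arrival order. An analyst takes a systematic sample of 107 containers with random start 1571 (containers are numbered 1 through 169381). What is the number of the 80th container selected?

k = 169381/107 = 1583
80th selection = r + (80−1)·k = 1571 + 79×1583 = 1571 + 125057 = 126628

126628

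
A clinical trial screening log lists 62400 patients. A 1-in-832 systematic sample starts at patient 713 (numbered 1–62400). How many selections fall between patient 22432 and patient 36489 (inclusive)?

17

k = 832
First selection ≥ 22432: 713 + ⌈(22432−713)/832⌉·832 = 713 + 27×832 = 23177
Last selection ≤ 36489: 713 + ⌊(36489−713)/832⌋·832 = 713 + 43×832 = 36489
Count = 43 − 27 + 1 = 17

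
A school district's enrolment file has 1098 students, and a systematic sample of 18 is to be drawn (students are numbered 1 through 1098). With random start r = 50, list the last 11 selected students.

k = N/n = 1098/18 = 61
8th selection = 50 + 7×61 = 477
9th: 477 + 61 = 538
10th: 538 + 61 = 599
11th: 599 + 61 = 660
12th: 660 + 61 = 721
13th: 721 + 61 = 782
14th: 782 + 61 = 843
15th: 843 + 61 = 904
16th: 904 + 61 = 965
17th: 965 + 61 = 1026
18th: 1026 + 61 = 1087

477, 538, 599, 660, 721, 782, 843, 904, 965, 1026, 1087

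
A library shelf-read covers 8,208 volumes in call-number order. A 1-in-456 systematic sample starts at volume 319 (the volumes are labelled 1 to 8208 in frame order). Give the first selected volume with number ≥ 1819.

k = 456
Steps past start: ⌈(1819 − 319)/456⌉ = ⌈1500/456⌉ = 4
Selected volume: 319 + 4×456 = 2143

2143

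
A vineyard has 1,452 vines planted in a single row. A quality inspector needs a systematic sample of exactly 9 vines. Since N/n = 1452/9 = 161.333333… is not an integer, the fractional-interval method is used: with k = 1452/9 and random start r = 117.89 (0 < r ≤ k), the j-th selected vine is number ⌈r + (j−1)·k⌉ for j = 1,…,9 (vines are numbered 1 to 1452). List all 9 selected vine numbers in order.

j=1: r + 0k = 117.89 → ⌈·⌉ = 118
j=2: r + 1k = 279.223333… → ⌈·⌉ = 280
j=3: r + 2k = 440.556666… → ⌈·⌉ = 441
j=4: r + 3k = 601.89 → ⌈·⌉ = 602
j=5: r + 4k = 763.223333… → ⌈·⌉ = 764
j=6: r + 5k = 924.556666… → ⌈·⌉ = 925
j=7: r + 6k = 1085.89 → ⌈·⌉ = 1086
j=8: r + 7k = 1247.223333… → ⌈·⌉ = 1248
j=9: r + 8k = 1408.556666… → ⌈·⌉ = 1409

118, 280, 441, 602, 764, 925, 1086, 1248, 1409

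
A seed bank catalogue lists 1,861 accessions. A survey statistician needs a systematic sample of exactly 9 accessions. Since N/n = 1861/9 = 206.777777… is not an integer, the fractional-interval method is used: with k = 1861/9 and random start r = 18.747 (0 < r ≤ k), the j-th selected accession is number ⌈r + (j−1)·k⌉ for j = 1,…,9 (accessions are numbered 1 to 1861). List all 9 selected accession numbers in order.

19, 226, 433, 640, 846, 1053, 1260, 1467, 1673

j=1: r + 0k = 18.747 → ⌈·⌉ = 19
j=2: r + 1k = 225.524777… → ⌈·⌉ = 226
j=3: r + 2k = 432.302555… → ⌈·⌉ = 433
j=4: r + 3k = 639.080333… → ⌈·⌉ = 640
j=5: r + 4k = 845.858111… → ⌈·⌉ = 846
j=6: r + 5k = 1052.635888… → ⌈·⌉ = 1053
j=7: r + 6k = 1259.413666… → ⌈·⌉ = 1260
j=8: r + 7k = 1466.191444… → ⌈·⌉ = 1467
j=9: r + 8k = 1672.969222… → ⌈·⌉ = 1673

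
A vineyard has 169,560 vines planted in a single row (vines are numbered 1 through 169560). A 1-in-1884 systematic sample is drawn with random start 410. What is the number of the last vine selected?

168086

k = 1884
90th selection = r + (90−1)·k = 410 + 89×1884 = 410 + 167676 = 168086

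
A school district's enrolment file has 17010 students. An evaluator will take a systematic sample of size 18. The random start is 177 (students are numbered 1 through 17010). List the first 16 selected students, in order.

k = N/n = 17010/18 = 945
student 1: 177
student 2: 177 + 945 = 1122
student 3: 1122 + 945 = 2067
student 4: 2067 + 945 = 3012
student 5: 3012 + 945 = 3957
student 6: 3957 + 945 = 4902
student 7: 4902 + 945 = 5847
student 8: 5847 + 945 = 6792
student 9: 6792 + 945 = 7737
student 10: 7737 + 945 = 8682
student 11: 8682 + 945 = 9627
student 12: 9627 + 945 = 10572
student 13: 10572 + 945 = 11517
student 14: 11517 + 945 = 12462
student 15: 12462 + 945 = 13407
student 16: 13407 + 945 = 14352

177, 1122, 2067, 3012, 3957, 4902, 5847, 6792, 7737, 8682, 9627, 10572, 11517, 12462, 13407, 14352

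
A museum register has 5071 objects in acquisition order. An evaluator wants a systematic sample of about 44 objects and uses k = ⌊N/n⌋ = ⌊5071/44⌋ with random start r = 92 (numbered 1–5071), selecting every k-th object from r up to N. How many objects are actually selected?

k = ⌊5071/44⌋ = 115
Achieved size = ⌊(5071 − 92)/115⌋ + 1 = ⌊4979/115⌋ + 1 = 43 + 1 = 44
(last selection: 92 + 43×115 = 5037 ≤ 5071; next would be 5152 > 5071)

44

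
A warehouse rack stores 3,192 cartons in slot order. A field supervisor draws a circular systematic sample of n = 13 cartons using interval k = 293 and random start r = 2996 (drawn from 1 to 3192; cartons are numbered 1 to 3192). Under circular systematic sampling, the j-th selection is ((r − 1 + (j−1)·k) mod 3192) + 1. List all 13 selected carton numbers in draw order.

2996, 97, 390, 683, 976, 1269, 1562, 1855, 2148, 2441, 2734, 3027, 128

Selection 1: 2996
Selection 2: 2996 + 293 = 3289 → 3289 − 3192 = 97
Selection 3: 97 + 293 = 390
Selection 4: 390 + 293 = 683
Selection 5: 683 + 293 = 976
Selection 6: 976 + 293 = 1269
Selection 7: 1269 + 293 = 1562
Selection 8: 1562 + 293 = 1855
Selection 9: 1855 + 293 = 2148
Selection 10: 2148 + 293 = 2441
Selection 11: 2441 + 293 = 2734
Selection 12: 2734 + 293 = 3027
Selection 13: 3027 + 293 = 3320 → 3320 − 3192 = 128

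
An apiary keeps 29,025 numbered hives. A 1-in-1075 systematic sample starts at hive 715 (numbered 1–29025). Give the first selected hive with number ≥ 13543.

k = 1075
Steps past start: ⌈(13543 − 715)/1075⌉ = ⌈12828/1075⌉ = 12
Selected hive: 715 + 12×1075 = 13615

13615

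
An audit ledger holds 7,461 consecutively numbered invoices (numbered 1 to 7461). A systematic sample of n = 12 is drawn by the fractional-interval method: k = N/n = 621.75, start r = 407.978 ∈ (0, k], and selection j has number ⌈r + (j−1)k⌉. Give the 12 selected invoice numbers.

j=1: r + 0k = 407.978 → ⌈·⌉ = 408
j=2: r + 1k = 1029.728 → ⌈·⌉ = 1030
j=3: r + 2k = 1651.478 → ⌈·⌉ = 1652
j=4: r + 3k = 2273.228 → ⌈·⌉ = 2274
j=5: r + 4k = 2894.978 → ⌈·⌉ = 2895
j=6: r + 5k = 3516.728 → ⌈·⌉ = 3517
j=7: r + 6k = 4138.478 → ⌈·⌉ = 4139
j=8: r + 7k = 4760.228 → ⌈·⌉ = 4761
j=9: r + 8k = 5381.978 → ⌈·⌉ = 5382
j=10: r + 9k = 6003.728 → ⌈·⌉ = 6004
j=11: r + 10k = 6625.478 → ⌈·⌉ = 6626
j=12: r + 11k = 7247.228 → ⌈·⌉ = 7248

408, 1030, 1652, 2274, 2895, 3517, 4139, 4761, 5382, 6004, 6626, 7248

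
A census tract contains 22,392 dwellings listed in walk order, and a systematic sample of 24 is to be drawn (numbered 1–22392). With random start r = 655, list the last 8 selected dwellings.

k = N/n = 22392/24 = 933
17th selection = 655 + 16×933 = 15583
18th: 15583 + 933 = 16516
19th: 16516 + 933 = 17449
20th: 17449 + 933 = 18382
21st: 18382 + 933 = 19315
22nd: 19315 + 933 = 20248
23rd: 20248 + 933 = 21181
24th: 21181 + 933 = 22114

15583, 16516, 17449, 18382, 19315, 20248, 21181, 22114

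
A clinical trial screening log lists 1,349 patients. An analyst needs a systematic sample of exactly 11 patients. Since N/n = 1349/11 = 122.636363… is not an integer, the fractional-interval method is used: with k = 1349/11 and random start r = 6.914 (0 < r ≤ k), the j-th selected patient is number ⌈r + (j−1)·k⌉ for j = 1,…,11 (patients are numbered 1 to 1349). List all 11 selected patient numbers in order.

j=1: r + 0k = 6.914 → ⌈·⌉ = 7
j=2: r + 1k = 129.550363… → ⌈·⌉ = 130
j=3: r + 2k = 252.186727… → ⌈·⌉ = 253
j=4: r + 3k = 374.823090… → ⌈·⌉ = 375
j=5: r + 4k = 497.459454… → ⌈·⌉ = 498
j=6: r + 5k = 620.095818… → ⌈·⌉ = 621
j=7: r + 6k = 742.732181… → ⌈·⌉ = 743
j=8: r + 7k = 865.368545… → ⌈·⌉ = 866
j=9: r + 8k = 988.004909… → ⌈·⌉ = 989
j=10: r + 9k = 1110.641272… → ⌈·⌉ = 1111
j=11: r + 10k = 1233.277636… → ⌈·⌉ = 1234

7, 130, 253, 375, 498, 621, 743, 866, 989, 1111, 1234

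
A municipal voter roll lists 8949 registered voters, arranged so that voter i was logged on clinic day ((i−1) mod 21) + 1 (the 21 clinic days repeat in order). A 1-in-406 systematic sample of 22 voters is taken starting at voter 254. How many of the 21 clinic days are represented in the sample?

Consecutive selections differ by k = 406, so their clinic day numbers differ by 406 mod 21 = 7.
gcd(406, 21) = 7, so the sample visits 21/7 = 3 distinct residues mod 21.
Start 254 is clinic day 2; the clinic days hit are 2, 9, 16.

3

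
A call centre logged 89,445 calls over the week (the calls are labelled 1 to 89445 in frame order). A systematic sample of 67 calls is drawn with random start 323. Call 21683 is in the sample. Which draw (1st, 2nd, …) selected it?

k = 89445/67 = 1335
position = (21683 − 323)/1335 + 1 = 21360/1335 + 1 = 16 + 1 = 17

17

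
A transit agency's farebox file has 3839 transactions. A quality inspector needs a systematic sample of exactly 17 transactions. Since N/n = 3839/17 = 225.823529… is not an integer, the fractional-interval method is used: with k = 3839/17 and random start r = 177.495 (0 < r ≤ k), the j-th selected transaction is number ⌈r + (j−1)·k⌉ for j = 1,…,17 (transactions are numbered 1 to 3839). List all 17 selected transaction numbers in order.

178, 404, 630, 855, 1081, 1307, 1533, 1759, 1985, 2210, 2436, 2662, 2888, 3114, 3340, 3565, 3791

j=1: r + 0k = 177.495 → ⌈·⌉ = 178
j=2: r + 1k = 403.318529… → ⌈·⌉ = 404
j=3: r + 2k = 629.142058… → ⌈·⌉ = 630
j=4: r + 3k = 854.965588… → ⌈·⌉ = 855
j=5: r + 4k = 1080.789117… → ⌈·⌉ = 1081
j=6: r + 5k = 1306.612647… → ⌈·⌉ = 1307
j=7: r + 6k = 1532.436176… → ⌈·⌉ = 1533
j=8: r + 7k = 1758.259705… → ⌈·⌉ = 1759
j=9: r + 8k = 1984.083235… → ⌈·⌉ = 1985
j=10: r + 9k = 2209.906764… → ⌈·⌉ = 2210
j=11: r + 10k = 2435.730294… → ⌈·⌉ = 2436
j=12: r + 11k = 2661.553823… → ⌈·⌉ = 2662
j=13: r + 12k = 2887.377352… → ⌈·⌉ = 2888
j=14: r + 13k = 3113.200882… → ⌈·⌉ = 3114
j=15: r + 14k = 3339.024411… → ⌈·⌉ = 3340
j=16: r + 15k = 3564.847941… → ⌈·⌉ = 3565
j=17: r + 16k = 3790.671470… → ⌈·⌉ = 3791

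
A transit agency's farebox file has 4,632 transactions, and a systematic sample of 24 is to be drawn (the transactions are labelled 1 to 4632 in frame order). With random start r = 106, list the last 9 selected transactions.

k = N/n = 4632/24 = 193
16th selection = 106 + 15×193 = 3001
17th: 3001 + 193 = 3194
18th: 3194 + 193 = 3387
19th: 3387 + 193 = 3580
20th: 3580 + 193 = 3773
21st: 3773 + 193 = 3966
22nd: 3966 + 193 = 4159
23rd: 4159 + 193 = 4352
24th: 4352 + 193 = 4545

3001, 3194, 3387, 3580, 3773, 3966, 4159, 4352, 4545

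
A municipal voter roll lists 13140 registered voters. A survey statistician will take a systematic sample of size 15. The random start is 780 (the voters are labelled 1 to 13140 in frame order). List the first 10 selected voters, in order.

780, 1656, 2532, 3408, 4284, 5160, 6036, 6912, 7788, 8664

k = N/n = 13140/15 = 876
voter 1: 780
voter 2: 780 + 876 = 1656
voter 3: 1656 + 876 = 2532
voter 4: 2532 + 876 = 3408
voter 5: 3408 + 876 = 4284
voter 6: 4284 + 876 = 5160
voter 7: 5160 + 876 = 6036
voter 8: 6036 + 876 = 6912
voter 9: 6912 + 876 = 7788
voter 10: 7788 + 876 = 8664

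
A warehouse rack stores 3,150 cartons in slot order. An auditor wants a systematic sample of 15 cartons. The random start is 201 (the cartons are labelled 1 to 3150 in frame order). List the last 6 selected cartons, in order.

2091, 2301, 2511, 2721, 2931, 3141

k = N/n = 3150/15 = 210
10th selection = 201 + 9×210 = 2091
11th: 2091 + 210 = 2301
12th: 2301 + 210 = 2511
13th: 2511 + 210 = 2721
14th: 2721 + 210 = 2931
15th: 2931 + 210 = 3141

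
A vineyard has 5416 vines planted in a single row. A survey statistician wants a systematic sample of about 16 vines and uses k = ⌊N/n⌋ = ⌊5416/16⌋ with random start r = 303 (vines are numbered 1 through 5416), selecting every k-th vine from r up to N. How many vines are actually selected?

k = ⌊5416/16⌋ = 338
Achieved size = ⌊(5416 − 303)/338⌋ + 1 = ⌊5113/338⌋ + 1 = 15 + 1 = 16
(last selection: 303 + 15×338 = 5373 ≤ 5416; next would be 5711 > 5416)

16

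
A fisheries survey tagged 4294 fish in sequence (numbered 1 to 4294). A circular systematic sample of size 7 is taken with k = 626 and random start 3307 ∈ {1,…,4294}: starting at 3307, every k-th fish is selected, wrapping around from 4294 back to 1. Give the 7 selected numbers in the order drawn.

Selection 1: 3307
Selection 2: 3307 + 626 = 3933
Selection 3: 3933 + 626 = 4559 → 4559 − 4294 = 265
Selection 4: 265 + 626 = 891
Selection 5: 891 + 626 = 1517
Selection 6: 1517 + 626 = 2143
Selection 7: 2143 + 626 = 2769

3307, 3933, 265, 891, 1517, 2143, 2769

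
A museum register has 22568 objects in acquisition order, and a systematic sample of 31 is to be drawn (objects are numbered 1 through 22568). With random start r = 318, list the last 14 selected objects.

k = N/n = 22568/31 = 728
18th selection = 318 + 17×728 = 12694
19th: 12694 + 728 = 13422
20th: 13422 + 728 = 14150
21st: 14150 + 728 = 14878
22nd: 14878 + 728 = 15606
23rd: 15606 + 728 = 16334
24th: 16334 + 728 = 17062
25th: 17062 + 728 = 17790
26th: 17790 + 728 = 18518
27th: 18518 + 728 = 19246
28th: 19246 + 728 = 19974
29th: 19974 + 728 = 20702
30th: 20702 + 728 = 21430
31st: 21430 + 728 = 22158

12694, 13422, 14150, 14878, 15606, 16334, 17062, 17790, 18518, 19246, 19974, 20702, 21430, 22158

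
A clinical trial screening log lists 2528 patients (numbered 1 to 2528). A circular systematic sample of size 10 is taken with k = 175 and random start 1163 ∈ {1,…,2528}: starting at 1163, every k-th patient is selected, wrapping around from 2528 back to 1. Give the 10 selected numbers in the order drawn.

1163, 1338, 1513, 1688, 1863, 2038, 2213, 2388, 35, 210

Selection 1: 1163
Selection 2: 1163 + 175 = 1338
Selection 3: 1338 + 175 = 1513
Selection 4: 1513 + 175 = 1688
Selection 5: 1688 + 175 = 1863
Selection 6: 1863 + 175 = 2038
Selection 7: 2038 + 175 = 2213
Selection 8: 2213 + 175 = 2388
Selection 9: 2388 + 175 = 2563 → 2563 − 2528 = 35
Selection 10: 35 + 175 = 210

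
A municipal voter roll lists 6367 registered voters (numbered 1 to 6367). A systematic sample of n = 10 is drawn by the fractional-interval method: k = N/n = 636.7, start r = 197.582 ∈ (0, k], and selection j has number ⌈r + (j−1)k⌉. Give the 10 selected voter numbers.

j=1: r + 0k = 197.582 → ⌈·⌉ = 198
j=2: r + 1k = 834.282 → ⌈·⌉ = 835
j=3: r + 2k = 1470.982 → ⌈·⌉ = 1471
j=4: r + 3k = 2107.682 → ⌈·⌉ = 2108
j=5: r + 4k = 2744.382 → ⌈·⌉ = 2745
j=6: r + 5k = 3381.082 → ⌈·⌉ = 3382
j=7: r + 6k = 4017.782 → ⌈·⌉ = 4018
j=8: r + 7k = 4654.482 → ⌈·⌉ = 4655
j=9: r + 8k = 5291.182 → ⌈·⌉ = 5292
j=10: r + 9k = 5927.882 → ⌈·⌉ = 5928

198, 835, 1471, 2108, 2745, 3382, 4018, 4655, 5292, 5928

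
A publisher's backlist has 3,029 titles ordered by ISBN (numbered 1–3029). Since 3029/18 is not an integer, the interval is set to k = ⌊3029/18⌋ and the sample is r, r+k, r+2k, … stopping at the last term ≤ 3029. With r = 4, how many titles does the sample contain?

k = ⌊3029/18⌋ = 168
Achieved size = ⌊(3029 − 4)/168⌋ + 1 = ⌊3025/168⌋ + 1 = 18 + 1 = 19
(last selection: 4 + 18×168 = 3028 ≤ 3029; next would be 3196 > 3029)

19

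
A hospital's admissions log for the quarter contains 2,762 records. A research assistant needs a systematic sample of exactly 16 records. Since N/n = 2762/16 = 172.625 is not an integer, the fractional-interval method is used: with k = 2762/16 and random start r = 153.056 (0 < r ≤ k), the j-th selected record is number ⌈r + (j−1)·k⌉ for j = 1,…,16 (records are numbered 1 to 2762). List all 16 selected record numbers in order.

j=1: r + 0k = 153.056 → ⌈·⌉ = 154
j=2: r + 1k = 325.681 → ⌈·⌉ = 326
j=3: r + 2k = 498.306 → ⌈·⌉ = 499
j=4: r + 3k = 670.931 → ⌈·⌉ = 671
j=5: r + 4k = 843.556 → ⌈·⌉ = 844
j=6: r + 5k = 1016.181 → ⌈·⌉ = 1017
j=7: r + 6k = 1188.806 → ⌈·⌉ = 1189
j=8: r + 7k = 1361.431 → ⌈·⌉ = 1362
j=9: r + 8k = 1534.056 → ⌈·⌉ = 1535
j=10: r + 9k = 1706.681 → ⌈·⌉ = 1707
j=11: r + 10k = 1879.306 → ⌈·⌉ = 1880
j=12: r + 11k = 2051.931 → ⌈·⌉ = 2052
j=13: r + 12k = 2224.556 → ⌈·⌉ = 2225
j=14: r + 13k = 2397.181 → ⌈·⌉ = 2398
j=15: r + 14k = 2569.806 → ⌈·⌉ = 2570
j=16: r + 15k = 2742.431 → ⌈·⌉ = 2743

154, 326, 499, 671, 844, 1017, 1189, 1362, 1535, 1707, 1880, 2052, 2225, 2398, 2570, 2743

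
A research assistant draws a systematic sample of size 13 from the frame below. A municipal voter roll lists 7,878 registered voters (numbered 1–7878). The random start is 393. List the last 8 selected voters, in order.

3423, 4029, 4635, 5241, 5847, 6453, 7059, 7665

k = N/n = 7878/13 = 606
6th selection = 393 + 5×606 = 3423
7th: 3423 + 606 = 4029
8th: 4029 + 606 = 4635
9th: 4635 + 606 = 5241
10th: 5241 + 606 = 5847
11th: 5847 + 606 = 6453
12th: 6453 + 606 = 7059
13th: 7059 + 606 = 7665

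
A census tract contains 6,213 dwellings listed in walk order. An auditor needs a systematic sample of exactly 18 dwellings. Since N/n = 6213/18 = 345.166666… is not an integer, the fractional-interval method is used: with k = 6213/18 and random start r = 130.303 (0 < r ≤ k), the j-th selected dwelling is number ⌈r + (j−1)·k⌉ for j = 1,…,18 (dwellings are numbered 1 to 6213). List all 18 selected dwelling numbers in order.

j=1: r + 0k = 130.303 → ⌈·⌉ = 131
j=2: r + 1k = 475.469666… → ⌈·⌉ = 476
j=3: r + 2k = 820.636333… → ⌈·⌉ = 821
j=4: r + 3k = 1165.803 → ⌈·⌉ = 1166
j=5: r + 4k = 1510.969666… → ⌈·⌉ = 1511
j=6: r + 5k = 1856.136333… → ⌈·⌉ = 1857
j=7: r + 6k = 2201.303 → ⌈·⌉ = 2202
j=8: r + 7k = 2546.469666… → ⌈·⌉ = 2547
j=9: r + 8k = 2891.636333… → ⌈·⌉ = 2892
j=10: r + 9k = 3236.803 → ⌈·⌉ = 3237
j=11: r + 10k = 3581.969666… → ⌈·⌉ = 3582
j=12: r + 11k = 3927.136333… → ⌈·⌉ = 3928
j=13: r + 12k = 4272.303 → ⌈·⌉ = 4273
j=14: r + 13k = 4617.469666… → ⌈·⌉ = 4618
j=15: r + 14k = 4962.636333… → ⌈·⌉ = 4963
j=16: r + 15k = 5307.803 → ⌈·⌉ = 5308
j=17: r + 16k = 5652.969666… → ⌈·⌉ = 5653
j=18: r + 17k = 5998.136333… → ⌈·⌉ = 5999

131, 476, 821, 1166, 1511, 1857, 2202, 2547, 2892, 3237, 3582, 3928, 4273, 4618, 4963, 5308, 5653, 5999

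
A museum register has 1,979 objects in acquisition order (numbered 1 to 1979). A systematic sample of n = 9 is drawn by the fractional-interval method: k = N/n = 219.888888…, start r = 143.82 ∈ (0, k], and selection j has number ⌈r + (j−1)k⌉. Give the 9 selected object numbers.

144, 364, 584, 804, 1024, 1244, 1464, 1684, 1903

j=1: r + 0k = 143.82 → ⌈·⌉ = 144
j=2: r + 1k = 363.708888… → ⌈·⌉ = 364
j=3: r + 2k = 583.597777… → ⌈·⌉ = 584
j=4: r + 3k = 803.486666… → ⌈·⌉ = 804
j=5: r + 4k = 1023.375555… → ⌈·⌉ = 1024
j=6: r + 5k = 1243.264444… → ⌈·⌉ = 1244
j=7: r + 6k = 1463.153333… → ⌈·⌉ = 1464
j=8: r + 7k = 1683.042222… → ⌈·⌉ = 1684
j=9: r + 8k = 1902.931111… → ⌈·⌉ = 1903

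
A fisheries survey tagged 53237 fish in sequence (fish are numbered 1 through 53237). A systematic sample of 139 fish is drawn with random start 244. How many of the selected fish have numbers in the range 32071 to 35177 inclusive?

k = 53237/139 = 383
First selection ≥ 32071: 244 + ⌈(32071−244)/383⌉·383 = 244 + 84×383 = 32416
Last selection ≤ 35177: 244 + ⌊(35177−244)/383⌋·383 = 244 + 91×383 = 35097
Count = 91 − 84 + 1 = 8

8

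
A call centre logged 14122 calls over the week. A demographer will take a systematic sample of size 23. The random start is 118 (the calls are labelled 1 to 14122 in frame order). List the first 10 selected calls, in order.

118, 732, 1346, 1960, 2574, 3188, 3802, 4416, 5030, 5644

k = N/n = 14122/23 = 614
call 1: 118
call 2: 118 + 614 = 732
call 3: 732 + 614 = 1346
call 4: 1346 + 614 = 1960
call 5: 1960 + 614 = 2574
call 6: 2574 + 614 = 3188
call 7: 3188 + 614 = 3802
call 8: 3802 + 614 = 4416
call 9: 4416 + 614 = 5030
call 10: 5030 + 614 = 5644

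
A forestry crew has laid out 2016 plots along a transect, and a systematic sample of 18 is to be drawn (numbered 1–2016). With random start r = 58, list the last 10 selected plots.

k = N/n = 2016/18 = 112
9th selection = 58 + 8×112 = 954
10th: 954 + 112 = 1066
11th: 1066 + 112 = 1178
12th: 1178 + 112 = 1290
13th: 1290 + 112 = 1402
14th: 1402 + 112 = 1514
15th: 1514 + 112 = 1626
16th: 1626 + 112 = 1738
17th: 1738 + 112 = 1850
18th: 1850 + 112 = 1962

954, 1066, 1178, 1290, 1402, 1514, 1626, 1738, 1850, 1962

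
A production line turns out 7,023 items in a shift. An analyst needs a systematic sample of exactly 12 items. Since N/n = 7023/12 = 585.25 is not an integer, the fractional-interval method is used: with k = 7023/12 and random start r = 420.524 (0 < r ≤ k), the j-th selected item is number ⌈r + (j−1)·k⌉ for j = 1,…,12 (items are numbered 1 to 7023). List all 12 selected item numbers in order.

421, 1006, 1592, 2177, 2762, 3347, 3933, 4518, 5103, 5688, 6274, 6859

j=1: r + 0k = 420.524 → ⌈·⌉ = 421
j=2: r + 1k = 1005.774 → ⌈·⌉ = 1006
j=3: r + 2k = 1591.024 → ⌈·⌉ = 1592
j=4: r + 3k = 2176.274 → ⌈·⌉ = 2177
j=5: r + 4k = 2761.524 → ⌈·⌉ = 2762
j=6: r + 5k = 3346.774 → ⌈·⌉ = 3347
j=7: r + 6k = 3932.024 → ⌈·⌉ = 3933
j=8: r + 7k = 4517.274 → ⌈·⌉ = 4518
j=9: r + 8k = 5102.524 → ⌈·⌉ = 5103
j=10: r + 9k = 5687.774 → ⌈·⌉ = 5688
j=11: r + 10k = 6273.024 → ⌈·⌉ = 6274
j=12: r + 11k = 6858.274 → ⌈·⌉ = 6859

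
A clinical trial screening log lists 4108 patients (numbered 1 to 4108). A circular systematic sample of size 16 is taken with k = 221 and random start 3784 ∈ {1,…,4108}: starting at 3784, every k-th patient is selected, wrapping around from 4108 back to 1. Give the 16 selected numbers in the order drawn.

Selection 1: 3784
Selection 2: 3784 + 221 = 4005
Selection 3: 4005 + 221 = 4226 → 4226 − 4108 = 118
Selection 4: 118 + 221 = 339
Selection 5: 339 + 221 = 560
Selection 6: 560 + 221 = 781
Selection 7: 781 + 221 = 1002
Selection 8: 1002 + 221 = 1223
Selection 9: 1223 + 221 = 1444
Selection 10: 1444 + 221 = 1665
Selection 11: 1665 + 221 = 1886
Selection 12: 1886 + 221 = 2107
Selection 13: 2107 + 221 = 2328
Selection 14: 2328 + 221 = 2549
Selection 15: 2549 + 221 = 2770
Selection 16: 2770 + 221 = 2991

3784, 4005, 118, 339, 560, 781, 1002, 1223, 1444, 1665, 1886, 2107, 2328, 2549, 2770, 2991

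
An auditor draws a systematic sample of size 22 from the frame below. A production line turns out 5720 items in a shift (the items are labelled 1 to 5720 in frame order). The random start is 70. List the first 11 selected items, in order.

k = N/n = 5720/22 = 260
item 1: 70
item 2: 70 + 260 = 330
item 3: 330 + 260 = 590
item 4: 590 + 260 = 850
item 5: 850 + 260 = 1110
item 6: 1110 + 260 = 1370
item 7: 1370 + 260 = 1630
item 8: 1630 + 260 = 1890
item 9: 1890 + 260 = 2150
item 10: 2150 + 260 = 2410
item 11: 2410 + 260 = 2670

70, 330, 590, 850, 1110, 1370, 1630, 1890, 2150, 2410, 2670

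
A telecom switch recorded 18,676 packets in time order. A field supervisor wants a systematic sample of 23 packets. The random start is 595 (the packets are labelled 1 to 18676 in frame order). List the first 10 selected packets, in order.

k = N/n = 18676/23 = 812
packet 1: 595
packet 2: 595 + 812 = 1407
packet 3: 1407 + 812 = 2219
packet 4: 2219 + 812 = 3031
packet 5: 3031 + 812 = 3843
packet 6: 3843 + 812 = 4655
packet 7: 4655 + 812 = 5467
packet 8: 5467 + 812 = 6279
packet 9: 6279 + 812 = 7091
packet 10: 7091 + 812 = 7903

595, 1407, 2219, 3031, 3843, 4655, 5467, 6279, 7091, 7903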